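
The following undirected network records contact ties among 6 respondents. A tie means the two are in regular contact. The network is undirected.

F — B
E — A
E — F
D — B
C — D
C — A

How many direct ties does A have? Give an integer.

A is directly tied to C and E. That is 2 neighbors, so the degree of A is 2.

2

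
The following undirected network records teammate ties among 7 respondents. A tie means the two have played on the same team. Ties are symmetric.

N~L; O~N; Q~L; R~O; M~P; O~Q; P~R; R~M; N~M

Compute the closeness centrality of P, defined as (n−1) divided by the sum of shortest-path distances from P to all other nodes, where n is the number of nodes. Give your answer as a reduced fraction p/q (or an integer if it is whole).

1/2

Distances from P: L:3, M:1, N:2, O:2, Q:3, R:1. Sum = 12.
n = 7, so closeness = 6/12 = 1/2.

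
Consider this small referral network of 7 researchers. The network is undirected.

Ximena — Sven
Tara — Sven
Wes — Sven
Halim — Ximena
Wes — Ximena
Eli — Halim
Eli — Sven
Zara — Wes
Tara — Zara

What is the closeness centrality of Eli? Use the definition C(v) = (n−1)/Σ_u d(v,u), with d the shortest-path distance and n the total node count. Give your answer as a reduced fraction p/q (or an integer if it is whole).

6/11

Distances from Eli: Halim:1, Sven:1, Tara:2, Wes:2, Ximena:2, Zara:3. Sum = 11.
n = 7, so closeness = 6/11.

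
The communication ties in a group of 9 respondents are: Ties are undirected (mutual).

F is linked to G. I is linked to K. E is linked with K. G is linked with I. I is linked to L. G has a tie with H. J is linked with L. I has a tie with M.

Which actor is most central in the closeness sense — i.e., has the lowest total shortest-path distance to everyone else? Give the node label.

Farness (sum of distances to all others) for each node — E:24, F:22, G:15, H:22, I:12, J:24, K:17, L:17, M:19.
The smallest farness is 12, for I, so I has the highest closeness.

I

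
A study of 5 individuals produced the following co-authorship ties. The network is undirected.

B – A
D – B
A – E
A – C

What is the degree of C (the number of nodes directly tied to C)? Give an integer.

1

C is directly tied to A. That is 1 neighbor, so the degree of C is 1.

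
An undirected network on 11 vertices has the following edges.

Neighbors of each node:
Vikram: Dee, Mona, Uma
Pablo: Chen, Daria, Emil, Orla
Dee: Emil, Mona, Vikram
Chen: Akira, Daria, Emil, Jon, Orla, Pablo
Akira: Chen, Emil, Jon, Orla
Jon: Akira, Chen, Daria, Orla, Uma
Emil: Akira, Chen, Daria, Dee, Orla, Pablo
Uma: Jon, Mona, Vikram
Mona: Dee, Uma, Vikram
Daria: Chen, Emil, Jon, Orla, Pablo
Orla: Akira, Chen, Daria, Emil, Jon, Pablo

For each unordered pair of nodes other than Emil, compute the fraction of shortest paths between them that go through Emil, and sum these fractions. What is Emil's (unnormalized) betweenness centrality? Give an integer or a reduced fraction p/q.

49/4

Pairs whose geodesics pass through Emil — Akira–Pablo: 1/3; Akira–Daria: 1/4; Akira–Vikram: 1/2; Akira–Dee: 1; Akira–Mona: 1/2; Pablo–Vikram: 1; Pablo–Dee: 1; Pablo–Mona: 1; Chen–Vikram: 1/2; Chen–Dee: 1; Chen–Mona: 1/2; Orla–Vikram: 1/2; Orla–Dee: 1; Orla–Mona: 1/2 … (+4 more pairs).
All other pairs contribute 0.
Summing the contributions gives betweenness(Emil) = 49/4.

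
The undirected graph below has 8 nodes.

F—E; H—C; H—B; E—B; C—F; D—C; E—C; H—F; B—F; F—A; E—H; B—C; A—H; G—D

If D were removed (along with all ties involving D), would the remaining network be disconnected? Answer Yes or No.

Removing D leaves {A, B, C, E, F, and H} with no path to {G}, so the network splits into 2 components. D is a cut vertex.

Yes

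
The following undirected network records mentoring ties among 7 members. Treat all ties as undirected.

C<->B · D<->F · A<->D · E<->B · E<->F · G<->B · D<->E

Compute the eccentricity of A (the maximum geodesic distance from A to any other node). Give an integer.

4

Distances from A: B:3, C:4, D:1, E:2, F:2, G:4.
The largest is 4 (to G and C), so the eccentricity of A is 4.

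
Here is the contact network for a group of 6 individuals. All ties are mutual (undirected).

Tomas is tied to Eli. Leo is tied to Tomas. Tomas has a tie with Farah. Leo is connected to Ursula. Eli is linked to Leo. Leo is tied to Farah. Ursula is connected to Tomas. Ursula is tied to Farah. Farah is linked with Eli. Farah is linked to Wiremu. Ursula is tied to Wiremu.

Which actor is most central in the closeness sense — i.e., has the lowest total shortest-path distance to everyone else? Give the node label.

Farness (sum of distances to all others) for each node — Eli:7, Farah:5, Leo:6, Tomas:6, Ursula:6, Wiremu:8.
The smallest farness is 5, for Farah, so Farah has the highest closeness.

Farah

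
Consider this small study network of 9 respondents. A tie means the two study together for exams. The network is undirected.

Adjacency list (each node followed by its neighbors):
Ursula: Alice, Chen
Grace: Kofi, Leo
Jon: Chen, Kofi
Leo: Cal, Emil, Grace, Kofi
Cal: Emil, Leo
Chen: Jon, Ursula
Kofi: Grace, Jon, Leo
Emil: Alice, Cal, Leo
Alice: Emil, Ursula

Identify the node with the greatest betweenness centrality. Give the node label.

Unnormalized betweenness of each node: Alice:5, Cal:0, Chen:7/2, Emil:7, Grace:0, Jon:5, Kofi:7, Leo:9, Ursula:7/2.
Leo has the largest value, 9, making it the main broker — the node through which the most shortest paths run.

Leo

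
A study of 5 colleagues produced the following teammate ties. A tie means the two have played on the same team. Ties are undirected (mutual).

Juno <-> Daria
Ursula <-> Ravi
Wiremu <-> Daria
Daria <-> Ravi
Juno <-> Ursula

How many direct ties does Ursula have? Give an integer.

Ursula is directly tied to Juno and Ravi. That is 2 neighbors, so the degree of Ursula is 2.

2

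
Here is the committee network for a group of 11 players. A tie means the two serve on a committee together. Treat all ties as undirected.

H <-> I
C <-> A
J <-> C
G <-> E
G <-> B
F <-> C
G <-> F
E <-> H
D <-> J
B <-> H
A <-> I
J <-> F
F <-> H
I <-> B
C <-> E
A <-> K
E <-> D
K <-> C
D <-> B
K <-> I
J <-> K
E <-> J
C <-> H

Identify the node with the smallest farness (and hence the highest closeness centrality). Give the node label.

C

Farness (sum of distances to all others) for each node — A:19, B:16, C:14, D:18, E:15, F:16, G:19, H:15, I:16, J:15, K:17.
The smallest farness is 14, for C, so C has the highest closeness.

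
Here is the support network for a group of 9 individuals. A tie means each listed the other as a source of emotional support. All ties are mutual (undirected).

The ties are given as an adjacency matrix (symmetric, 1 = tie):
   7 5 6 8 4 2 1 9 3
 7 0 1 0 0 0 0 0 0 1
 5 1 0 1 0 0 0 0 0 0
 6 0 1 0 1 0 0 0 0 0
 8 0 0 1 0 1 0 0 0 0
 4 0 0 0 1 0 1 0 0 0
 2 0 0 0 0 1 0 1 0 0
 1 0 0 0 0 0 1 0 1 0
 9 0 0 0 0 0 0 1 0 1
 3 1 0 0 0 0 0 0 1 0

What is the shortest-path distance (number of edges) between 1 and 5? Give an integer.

One shortest route is 1 – 9 – 3 – 7 – 5, which uses 4 edges, and at distance 3 from 1 we only reach {7, 8}, which does not include 5. So d(1,5) = 4.

4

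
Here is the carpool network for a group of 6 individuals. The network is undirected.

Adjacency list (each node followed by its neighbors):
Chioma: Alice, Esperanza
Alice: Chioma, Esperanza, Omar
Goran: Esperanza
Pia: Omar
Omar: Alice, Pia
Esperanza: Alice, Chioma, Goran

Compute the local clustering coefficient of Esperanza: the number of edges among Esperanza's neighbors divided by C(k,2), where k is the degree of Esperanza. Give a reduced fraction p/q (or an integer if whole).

1/3

Esperanza's neighbors: Alice, Chioma, and Goran (k = 3).
Possible neighbor pairs: C(3,2) = 3. Edges among them: Alice–Chioma → e = 1.
Clustering(Esperanza) = 1/3.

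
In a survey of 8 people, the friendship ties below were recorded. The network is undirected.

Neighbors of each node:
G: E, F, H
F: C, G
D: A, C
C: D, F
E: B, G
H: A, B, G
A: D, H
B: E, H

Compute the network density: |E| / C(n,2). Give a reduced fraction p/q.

9/28

There are 9 edges and 8 nodes, so the maximum possible is C(8,2) = 28.
Density = 9/28.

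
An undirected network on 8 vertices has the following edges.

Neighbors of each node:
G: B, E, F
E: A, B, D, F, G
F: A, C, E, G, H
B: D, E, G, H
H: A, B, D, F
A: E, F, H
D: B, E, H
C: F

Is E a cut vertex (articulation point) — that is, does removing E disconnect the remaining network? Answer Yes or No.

No

Even without E, every remaining node can still reach every other (the residual graph is connected), so E is not a cut vertex.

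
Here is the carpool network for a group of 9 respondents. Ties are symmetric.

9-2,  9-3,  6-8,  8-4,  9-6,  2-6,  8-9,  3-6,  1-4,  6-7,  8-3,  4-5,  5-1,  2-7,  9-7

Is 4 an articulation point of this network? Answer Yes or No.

Removing 4 leaves {2, 3, 6, 7, 8, and 9} with no path to {1 and 5}, so the network splits into 2 components. 4 is a cut vertex.

Yes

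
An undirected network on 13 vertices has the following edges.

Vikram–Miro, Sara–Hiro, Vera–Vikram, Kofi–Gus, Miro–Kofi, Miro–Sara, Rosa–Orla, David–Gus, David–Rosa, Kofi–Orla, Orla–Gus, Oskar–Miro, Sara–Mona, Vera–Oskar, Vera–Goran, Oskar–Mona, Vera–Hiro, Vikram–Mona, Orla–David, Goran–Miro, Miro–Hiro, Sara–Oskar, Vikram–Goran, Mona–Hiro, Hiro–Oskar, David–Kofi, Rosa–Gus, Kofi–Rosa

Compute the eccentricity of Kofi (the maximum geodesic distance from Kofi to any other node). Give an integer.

3

Distances from Kofi: David:1, Goran:2, Gus:1, Hiro:2, Miro:1, Mona:3, Orla:1, Oskar:2, Rosa:1, Sara:2, Vera:3, Vikram:2.
The largest is 3 (to Vera and Mona), so the eccentricity of Kofi is 3.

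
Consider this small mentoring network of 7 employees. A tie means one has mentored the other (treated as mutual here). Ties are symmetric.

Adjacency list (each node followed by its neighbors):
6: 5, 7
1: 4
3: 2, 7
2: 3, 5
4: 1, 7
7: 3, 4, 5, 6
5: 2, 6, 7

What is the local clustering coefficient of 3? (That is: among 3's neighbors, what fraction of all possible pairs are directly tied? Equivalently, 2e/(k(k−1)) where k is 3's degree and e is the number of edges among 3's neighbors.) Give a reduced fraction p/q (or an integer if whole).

3's neighbors: 2 and 7 (k = 2).
Possible neighbor pairs: C(2,2) = 1. Edges among them: none → e = 0.
Clustering(3) = 0/1.

0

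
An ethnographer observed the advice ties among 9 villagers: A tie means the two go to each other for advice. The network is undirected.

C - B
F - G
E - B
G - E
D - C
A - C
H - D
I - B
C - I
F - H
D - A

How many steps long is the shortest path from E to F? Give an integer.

2

One shortest route is E – G – F, which uses 2 edges, and E and F are not directly tied, so nothing shorter exists. So d(E,F) = 2.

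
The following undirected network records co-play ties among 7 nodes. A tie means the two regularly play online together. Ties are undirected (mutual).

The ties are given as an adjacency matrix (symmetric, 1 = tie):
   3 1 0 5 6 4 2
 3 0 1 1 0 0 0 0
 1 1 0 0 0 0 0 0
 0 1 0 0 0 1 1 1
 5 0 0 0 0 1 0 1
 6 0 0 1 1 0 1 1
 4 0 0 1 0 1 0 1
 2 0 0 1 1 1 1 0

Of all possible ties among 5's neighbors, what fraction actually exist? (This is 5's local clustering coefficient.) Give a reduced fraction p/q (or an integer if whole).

1

5's neighbors: 2 and 6 (k = 2).
Possible neighbor pairs: C(2,2) = 1. Edges among them: 2–6 → e = 1.
Clustering(5) = 1/1.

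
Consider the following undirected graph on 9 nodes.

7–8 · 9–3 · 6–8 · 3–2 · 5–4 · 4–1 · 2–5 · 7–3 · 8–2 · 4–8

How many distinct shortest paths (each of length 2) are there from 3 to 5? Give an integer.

1

The shortest distance is 2, and the only length-2 path is 3–2–5. So there is exactly 1 shortest path.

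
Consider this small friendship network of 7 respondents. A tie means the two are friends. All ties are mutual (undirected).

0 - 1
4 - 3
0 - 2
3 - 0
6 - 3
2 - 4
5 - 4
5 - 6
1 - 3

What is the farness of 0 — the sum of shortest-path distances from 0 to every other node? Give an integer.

Distances from 0: 1:1, 2:1, 3:1, 4:2, 5:3, 6:2.
Sum = 1 + 1 + 1 + 2 + 3 + 2 = 10.

10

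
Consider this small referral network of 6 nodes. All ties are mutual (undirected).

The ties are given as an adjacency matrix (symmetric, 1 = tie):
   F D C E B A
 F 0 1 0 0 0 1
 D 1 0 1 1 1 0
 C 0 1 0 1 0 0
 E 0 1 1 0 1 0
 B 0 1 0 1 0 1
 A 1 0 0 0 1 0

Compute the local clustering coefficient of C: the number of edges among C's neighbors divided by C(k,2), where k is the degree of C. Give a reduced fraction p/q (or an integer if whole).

1

C's neighbors: D and E (k = 2).
Possible neighbor pairs: C(2,2) = 1. Edges among them: D–E → e = 1.
Clustering(C) = 1/1.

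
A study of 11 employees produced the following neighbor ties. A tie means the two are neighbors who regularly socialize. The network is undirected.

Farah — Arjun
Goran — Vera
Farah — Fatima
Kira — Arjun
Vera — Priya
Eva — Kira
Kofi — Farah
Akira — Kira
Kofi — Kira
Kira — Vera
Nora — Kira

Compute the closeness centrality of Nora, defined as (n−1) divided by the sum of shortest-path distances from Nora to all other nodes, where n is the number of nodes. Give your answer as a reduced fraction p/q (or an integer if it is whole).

Distances from Nora: Akira:2, Arjun:2, Eva:2, Farah:3, Fatima:4, Goran:3, Kira:1, Kofi:2, Priya:3, Vera:2. Sum = 24.
n = 11, so closeness = 10/24 = 5/12.

5/12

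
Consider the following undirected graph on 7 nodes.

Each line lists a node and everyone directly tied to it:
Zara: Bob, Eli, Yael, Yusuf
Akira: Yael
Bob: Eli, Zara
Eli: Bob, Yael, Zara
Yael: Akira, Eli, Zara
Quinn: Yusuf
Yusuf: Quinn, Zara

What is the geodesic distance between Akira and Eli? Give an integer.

2

One shortest route is Akira – Yael – Eli, which uses 2 edges, and Akira and Eli are not directly tied, so nothing shorter exists. So d(Akira,Eli) = 2.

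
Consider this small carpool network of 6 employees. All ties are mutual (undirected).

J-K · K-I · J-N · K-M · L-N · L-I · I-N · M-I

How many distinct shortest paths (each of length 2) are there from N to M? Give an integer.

1

The shortest distance is 2, and the only length-2 path is N–I–M. So there is exactly 1 shortest path.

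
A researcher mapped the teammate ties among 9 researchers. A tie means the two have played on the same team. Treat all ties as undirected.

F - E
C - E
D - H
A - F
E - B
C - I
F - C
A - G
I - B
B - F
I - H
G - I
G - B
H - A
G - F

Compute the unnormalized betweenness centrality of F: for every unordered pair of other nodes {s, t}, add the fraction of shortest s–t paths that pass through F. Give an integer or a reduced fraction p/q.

9/2

Pairs whose geodesics pass through F — B–C: 1/3; B–A: 1/2; H–E: 1/3; D–E: 1/3; C–G: 1/2; C–A: 1; G–E: 1/2; E–A: 1.
All other pairs contribute 0.
Summing the contributions gives betweenness(F) = 9/2.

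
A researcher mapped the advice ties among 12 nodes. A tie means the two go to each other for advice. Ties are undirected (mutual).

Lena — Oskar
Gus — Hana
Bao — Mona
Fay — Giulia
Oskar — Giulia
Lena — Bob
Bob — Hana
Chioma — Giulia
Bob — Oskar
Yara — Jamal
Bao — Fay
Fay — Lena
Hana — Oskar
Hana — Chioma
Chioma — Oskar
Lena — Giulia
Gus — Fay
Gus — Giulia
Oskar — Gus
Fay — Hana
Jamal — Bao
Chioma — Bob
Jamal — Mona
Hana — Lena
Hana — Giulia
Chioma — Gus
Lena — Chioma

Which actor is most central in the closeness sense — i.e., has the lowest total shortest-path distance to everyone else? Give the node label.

Farness (sum of distances to all others) for each node — Bao:22, Bob:26, Chioma:24, Fay:18, Giulia:20, Gus:21, Hana:19, Jamal:29, Lena:20, Mona:30, Oskar:24, Yara:39.
The smallest farness is 18, for Fay, so Fay has the highest closeness.

Fay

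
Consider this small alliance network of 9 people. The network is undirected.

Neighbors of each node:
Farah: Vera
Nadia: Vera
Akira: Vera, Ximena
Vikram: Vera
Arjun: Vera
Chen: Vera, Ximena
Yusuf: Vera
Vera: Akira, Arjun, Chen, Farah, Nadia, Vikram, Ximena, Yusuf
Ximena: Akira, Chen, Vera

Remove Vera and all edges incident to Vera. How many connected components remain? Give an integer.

Without Vera, the remaining ties split the others into: {Yusuf}; {Vikram}; {Akira, Chen, Ximena}; {Nadia}; {Arjun}; {Farah}.
That's 6 separate components.

6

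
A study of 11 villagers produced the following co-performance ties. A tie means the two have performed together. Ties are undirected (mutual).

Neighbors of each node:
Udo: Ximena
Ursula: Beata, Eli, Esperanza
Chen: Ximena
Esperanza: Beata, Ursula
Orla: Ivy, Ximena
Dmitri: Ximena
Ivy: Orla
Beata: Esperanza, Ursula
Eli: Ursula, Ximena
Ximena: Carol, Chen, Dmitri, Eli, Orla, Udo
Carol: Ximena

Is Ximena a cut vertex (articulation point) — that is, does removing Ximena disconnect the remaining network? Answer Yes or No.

Yes

Removing Ximena leaves {Dmitri} with no path to {Carol}, so the network splits into 6 components. Ximena is a cut vertex.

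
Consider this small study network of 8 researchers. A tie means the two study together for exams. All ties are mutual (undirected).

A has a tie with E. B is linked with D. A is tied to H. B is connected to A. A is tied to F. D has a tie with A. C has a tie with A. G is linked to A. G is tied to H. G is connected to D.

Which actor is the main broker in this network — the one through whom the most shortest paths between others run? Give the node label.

A

Unnormalized betweenness of each node: A:17, B:0, C:0, D:1/2, E:0, F:0, G:1/2, H:0.
A has the largest value, 17, making it the main broker — the node through which the most shortest paths run.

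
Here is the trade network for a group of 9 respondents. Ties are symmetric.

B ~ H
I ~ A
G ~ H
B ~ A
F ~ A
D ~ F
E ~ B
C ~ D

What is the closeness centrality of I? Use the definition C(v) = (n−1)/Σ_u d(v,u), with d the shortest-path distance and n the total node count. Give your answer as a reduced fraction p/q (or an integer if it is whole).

Distances from I: A:1, B:2, C:4, D:3, E:3, F:2, G:4, H:3. Sum = 22.
n = 9, so closeness = 8/22 = 4/11.

4/11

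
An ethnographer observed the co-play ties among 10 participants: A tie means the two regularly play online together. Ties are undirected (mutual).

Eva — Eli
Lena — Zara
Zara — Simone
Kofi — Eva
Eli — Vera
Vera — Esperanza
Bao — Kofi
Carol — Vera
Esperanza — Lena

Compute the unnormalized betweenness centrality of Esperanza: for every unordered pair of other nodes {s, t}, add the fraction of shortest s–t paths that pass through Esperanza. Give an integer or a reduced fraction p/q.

Pairs whose geodesics pass through Esperanza — Zara–Vera: 1; Zara–Bao: 1; Zara–Kofi: 1; Zara–Eva: 1; Zara–Eli: 1; Zara–Carol: 1; Vera–Simone: 1; Vera–Lena: 1; Bao–Simone: 1; Bao–Lena: 1; Simone–Kofi: 1; Simone–Eva: 1; Simone–Eli: 1; Simone–Carol: 1 … (+4 more pairs).
All other pairs contribute 0.
Summing the contributions gives betweenness(Esperanza) = 18.

18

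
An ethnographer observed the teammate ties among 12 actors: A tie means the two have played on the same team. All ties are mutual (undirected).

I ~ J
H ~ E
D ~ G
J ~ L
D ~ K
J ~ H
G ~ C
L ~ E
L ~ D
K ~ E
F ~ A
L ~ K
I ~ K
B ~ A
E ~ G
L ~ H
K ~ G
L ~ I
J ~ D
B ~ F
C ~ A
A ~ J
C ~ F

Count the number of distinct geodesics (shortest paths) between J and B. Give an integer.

1

The shortest distance is 2, and the only length-2 path is J–A–B. So there is exactly 1 shortest path.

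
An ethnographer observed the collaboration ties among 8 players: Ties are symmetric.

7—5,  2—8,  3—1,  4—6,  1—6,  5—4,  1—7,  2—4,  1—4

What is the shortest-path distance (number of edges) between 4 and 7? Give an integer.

One shortest route is 4 – 1 – 7, which uses 2 edges, and 4 and 7 are not directly tied, so nothing shorter exists. So d(4,7) = 2.

2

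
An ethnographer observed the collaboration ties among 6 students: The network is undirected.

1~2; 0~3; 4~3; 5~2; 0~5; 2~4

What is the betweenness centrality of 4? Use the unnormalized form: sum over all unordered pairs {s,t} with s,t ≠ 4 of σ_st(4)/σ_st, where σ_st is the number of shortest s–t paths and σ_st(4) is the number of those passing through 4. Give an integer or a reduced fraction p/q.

2

Pairs whose geodesics pass through 4 — 2–3: 1; 1–3: 1.
All other pairs contribute 0.
Summing the contributions gives betweenness(4) = 2.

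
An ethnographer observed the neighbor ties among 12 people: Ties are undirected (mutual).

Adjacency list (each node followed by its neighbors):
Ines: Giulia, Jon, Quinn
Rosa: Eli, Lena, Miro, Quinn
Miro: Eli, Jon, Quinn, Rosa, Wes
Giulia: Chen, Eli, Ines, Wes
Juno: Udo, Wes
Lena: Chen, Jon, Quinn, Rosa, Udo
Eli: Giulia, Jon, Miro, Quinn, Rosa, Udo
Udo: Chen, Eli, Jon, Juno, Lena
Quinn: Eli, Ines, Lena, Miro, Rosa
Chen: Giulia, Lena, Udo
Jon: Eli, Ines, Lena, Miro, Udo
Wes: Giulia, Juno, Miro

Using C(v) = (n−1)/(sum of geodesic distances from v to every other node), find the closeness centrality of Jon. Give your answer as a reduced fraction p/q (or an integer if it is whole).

Distances from Jon: Chen:2, Eli:1, Giulia:2, Ines:1, Juno:2, Lena:1, Miro:1, Quinn:2, Rosa:2, Udo:1, Wes:2. Sum = 17.
n = 12, so closeness = 11/17.

11/17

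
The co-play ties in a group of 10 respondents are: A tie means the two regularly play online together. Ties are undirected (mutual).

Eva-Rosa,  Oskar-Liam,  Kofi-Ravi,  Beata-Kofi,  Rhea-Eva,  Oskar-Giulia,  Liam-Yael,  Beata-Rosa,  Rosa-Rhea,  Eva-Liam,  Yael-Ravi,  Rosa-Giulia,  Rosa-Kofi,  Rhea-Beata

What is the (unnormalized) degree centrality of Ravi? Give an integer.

2

Ravi is directly tied to Kofi and Yael. That is 2 neighbors, so the degree of Ravi is 2.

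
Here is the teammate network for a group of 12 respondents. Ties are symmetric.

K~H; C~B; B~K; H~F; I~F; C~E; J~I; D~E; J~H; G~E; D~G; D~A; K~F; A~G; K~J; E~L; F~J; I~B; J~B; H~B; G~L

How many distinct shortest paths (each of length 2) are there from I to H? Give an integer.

The shortest distance is 2. The length-2 paths are: I–B–H; I–J–H; I–F–H.
That gives 3 distinct shortest paths.

3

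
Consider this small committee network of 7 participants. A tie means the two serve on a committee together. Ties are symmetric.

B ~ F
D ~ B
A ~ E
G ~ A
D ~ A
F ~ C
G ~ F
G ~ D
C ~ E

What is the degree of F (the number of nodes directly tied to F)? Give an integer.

3

F is directly tied to B, C, and G. That is 3 neighbors, so the degree of F is 3.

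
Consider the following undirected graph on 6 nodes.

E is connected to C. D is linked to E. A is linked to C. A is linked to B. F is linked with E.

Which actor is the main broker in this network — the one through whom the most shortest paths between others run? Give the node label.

Unnormalized betweenness of each node: A:4, B:0, C:6, D:0, E:7, F:0.
E has the largest value, 7, making it the main broker — the node through which the most shortest paths run.

E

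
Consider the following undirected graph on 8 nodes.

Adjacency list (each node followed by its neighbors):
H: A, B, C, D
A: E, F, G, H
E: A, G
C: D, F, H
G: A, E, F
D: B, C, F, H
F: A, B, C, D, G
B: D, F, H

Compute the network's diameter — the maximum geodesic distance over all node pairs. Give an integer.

Eccentricity of each node (its greatest distance to any other): A:2, B:3, C:3, D:3, E:3, F:2, G:2, H:2.
The maximum eccentricity is 3, realized for instance by the pair C–E via C – F – A – E. So the diameter is 3.

3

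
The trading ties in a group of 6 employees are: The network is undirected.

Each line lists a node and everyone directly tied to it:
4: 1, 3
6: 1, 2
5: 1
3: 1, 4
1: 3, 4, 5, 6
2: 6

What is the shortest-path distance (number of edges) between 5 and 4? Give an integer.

2

One shortest route is 5 – 1 – 4, which uses 2 edges, and 5 and 4 are not directly tied, so nothing shorter exists. So d(5,4) = 2.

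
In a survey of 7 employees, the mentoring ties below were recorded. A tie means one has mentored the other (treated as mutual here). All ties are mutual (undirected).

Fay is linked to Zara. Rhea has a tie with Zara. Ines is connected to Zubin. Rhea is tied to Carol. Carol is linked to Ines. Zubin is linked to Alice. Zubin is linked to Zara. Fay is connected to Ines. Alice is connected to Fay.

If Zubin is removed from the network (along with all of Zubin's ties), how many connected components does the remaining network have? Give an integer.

Zubin's neighbors (Alice, Ines, and Zara) remain reachable from one another through other ties, so the rest of the network stays in one piece.

1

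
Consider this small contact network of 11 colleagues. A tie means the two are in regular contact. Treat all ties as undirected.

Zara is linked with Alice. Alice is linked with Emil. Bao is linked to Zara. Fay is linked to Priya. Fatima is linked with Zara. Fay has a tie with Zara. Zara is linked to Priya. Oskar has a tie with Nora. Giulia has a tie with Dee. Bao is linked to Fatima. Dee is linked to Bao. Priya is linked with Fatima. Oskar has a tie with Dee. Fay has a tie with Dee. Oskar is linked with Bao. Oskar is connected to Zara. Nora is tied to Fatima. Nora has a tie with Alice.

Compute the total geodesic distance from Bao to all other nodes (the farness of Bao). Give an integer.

17

Distances from Bao: Alice:2, Dee:1, Emil:3, Fatima:1, Fay:2, Giulia:2, Nora:2, Oskar:1, Priya:2, Zara:1.
Sum = 2 + 1 + 3 + 1 + 2 + 2 + 2 + 1 + 2 + 1 = 17.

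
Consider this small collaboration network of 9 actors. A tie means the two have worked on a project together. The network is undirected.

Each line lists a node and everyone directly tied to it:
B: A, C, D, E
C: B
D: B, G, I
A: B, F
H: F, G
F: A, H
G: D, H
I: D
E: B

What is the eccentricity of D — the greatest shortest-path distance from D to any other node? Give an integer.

3

Distances from D: A:2, B:1, C:2, E:2, F:3, G:1, H:2, I:1.
The largest is 3 (to F), so the eccentricity of D is 3.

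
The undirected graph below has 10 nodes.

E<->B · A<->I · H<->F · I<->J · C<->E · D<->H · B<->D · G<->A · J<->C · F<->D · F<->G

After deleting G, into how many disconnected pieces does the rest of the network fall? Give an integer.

G's neighbors (A and F) remain reachable from one another through other ties, so the rest of the network stays in one piece.

1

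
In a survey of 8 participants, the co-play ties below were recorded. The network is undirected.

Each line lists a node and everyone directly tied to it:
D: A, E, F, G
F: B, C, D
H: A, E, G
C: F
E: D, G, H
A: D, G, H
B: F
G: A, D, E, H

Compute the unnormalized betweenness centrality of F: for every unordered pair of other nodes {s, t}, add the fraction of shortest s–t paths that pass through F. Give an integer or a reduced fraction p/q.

Pairs whose geodesics pass through F — C–B: 1; C–G: 1; C–H: 3/3; C–E: 1; C–A: 1; C–D: 1; B–G: 1; B–H: 3/3; B–E: 1; B–A: 1; B–D: 1.
All other pairs contribute 0.
Summing the contributions gives betweenness(F) = 11.

11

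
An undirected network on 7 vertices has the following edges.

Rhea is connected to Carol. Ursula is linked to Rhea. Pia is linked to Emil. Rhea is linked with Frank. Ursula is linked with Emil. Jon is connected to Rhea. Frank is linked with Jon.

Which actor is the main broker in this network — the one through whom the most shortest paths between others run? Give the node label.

Unnormalized betweenness of each node: Carol:0, Emil:5, Frank:0, Jon:0, Pia:0, Rhea:11, Ursula:8.
Rhea has the largest value, 11, making it the main broker — the node through which the most shortest paths run.

Rhea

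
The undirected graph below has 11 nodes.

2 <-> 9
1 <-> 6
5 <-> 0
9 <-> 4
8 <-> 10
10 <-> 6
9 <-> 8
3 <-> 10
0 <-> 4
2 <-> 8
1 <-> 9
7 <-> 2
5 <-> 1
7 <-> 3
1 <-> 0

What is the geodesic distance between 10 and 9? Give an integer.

One shortest route is 10 – 8 – 9, which uses 2 edges, and 10 and 9 are not directly tied, so nothing shorter exists. So d(10,9) = 2.

2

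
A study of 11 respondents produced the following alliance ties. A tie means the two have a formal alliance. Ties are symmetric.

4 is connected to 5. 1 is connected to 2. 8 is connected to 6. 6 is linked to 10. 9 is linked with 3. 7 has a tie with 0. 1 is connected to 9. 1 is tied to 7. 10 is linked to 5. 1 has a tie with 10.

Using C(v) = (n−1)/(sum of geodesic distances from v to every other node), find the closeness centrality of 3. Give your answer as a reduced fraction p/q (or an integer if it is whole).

Distances from 3: 0:4, 1:2, 2:3, 4:5, 5:4, 6:4, 7:3, 8:5, 9:1, 10:3. Sum = 34.
n = 11, so closeness = 10/34 = 5/17.

5/17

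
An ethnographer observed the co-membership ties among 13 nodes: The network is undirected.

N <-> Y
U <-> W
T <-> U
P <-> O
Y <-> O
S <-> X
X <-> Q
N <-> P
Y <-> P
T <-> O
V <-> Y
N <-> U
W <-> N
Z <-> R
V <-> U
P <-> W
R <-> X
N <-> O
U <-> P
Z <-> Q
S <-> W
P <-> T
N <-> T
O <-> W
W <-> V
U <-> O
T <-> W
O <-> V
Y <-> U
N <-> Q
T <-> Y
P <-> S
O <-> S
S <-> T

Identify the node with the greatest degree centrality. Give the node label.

O

Degrees — N:7, O:8, P:7, Q:3, R:2, S:5, T:7, U:7, V:4, W:7, X:3, Y:6, Z:2.
The maximum is 8, attained only by O.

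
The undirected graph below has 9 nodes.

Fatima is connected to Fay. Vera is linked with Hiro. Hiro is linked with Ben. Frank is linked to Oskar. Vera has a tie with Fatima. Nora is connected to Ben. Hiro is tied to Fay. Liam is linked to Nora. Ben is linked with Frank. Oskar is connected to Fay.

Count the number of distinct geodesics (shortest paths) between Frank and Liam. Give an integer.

The shortest distance is 3, and the only length-3 path is Frank–Ben–Nora–Liam. So there is exactly 1 shortest path.

1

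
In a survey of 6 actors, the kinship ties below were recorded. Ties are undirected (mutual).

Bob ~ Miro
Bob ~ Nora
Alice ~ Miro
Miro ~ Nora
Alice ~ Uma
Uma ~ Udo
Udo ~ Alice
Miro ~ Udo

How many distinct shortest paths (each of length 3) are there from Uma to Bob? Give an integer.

2

The shortest distance is 3. The length-3 paths are: Uma–Udo–Miro–Bob; Uma–Alice–Miro–Bob.
That gives 2 distinct shortest paths.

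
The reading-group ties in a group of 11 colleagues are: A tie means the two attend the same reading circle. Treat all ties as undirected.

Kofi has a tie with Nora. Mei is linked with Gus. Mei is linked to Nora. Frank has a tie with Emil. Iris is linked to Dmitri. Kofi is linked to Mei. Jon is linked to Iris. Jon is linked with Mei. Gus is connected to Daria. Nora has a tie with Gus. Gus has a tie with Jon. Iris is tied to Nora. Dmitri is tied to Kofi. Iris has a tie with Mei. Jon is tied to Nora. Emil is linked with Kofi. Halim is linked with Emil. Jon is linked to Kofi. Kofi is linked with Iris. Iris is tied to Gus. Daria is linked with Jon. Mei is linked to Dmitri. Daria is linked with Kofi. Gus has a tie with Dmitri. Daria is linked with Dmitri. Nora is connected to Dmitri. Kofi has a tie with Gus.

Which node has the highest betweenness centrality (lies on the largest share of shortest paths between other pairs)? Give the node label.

Kofi

Unnormalized betweenness of each node: Daria:1/6, Dmitri:3/4, Emil:17, Frank:0, Gus:11/12, Halim:0, Iris:1/6, Jon:3/4, Kofi:263/12, Mei:1/6, Nora:1/6.
Kofi has the largest value, 263/12, making it the main broker — the node through which the most shortest paths run.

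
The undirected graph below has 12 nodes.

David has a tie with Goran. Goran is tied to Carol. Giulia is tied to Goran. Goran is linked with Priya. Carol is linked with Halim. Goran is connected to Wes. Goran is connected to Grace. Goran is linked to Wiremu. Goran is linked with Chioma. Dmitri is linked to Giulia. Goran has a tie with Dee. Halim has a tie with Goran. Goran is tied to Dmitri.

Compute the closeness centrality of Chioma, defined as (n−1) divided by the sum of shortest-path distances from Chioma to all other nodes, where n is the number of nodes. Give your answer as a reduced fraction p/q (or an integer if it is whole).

Distances from Chioma: Carol:2, David:2, Dee:2, Dmitri:2, Giulia:2, Goran:1, Grace:2, Halim:2, Priya:2, Wes:2, Wiremu:2. Sum = 21.
n = 12, so closeness = 11/21.

11/21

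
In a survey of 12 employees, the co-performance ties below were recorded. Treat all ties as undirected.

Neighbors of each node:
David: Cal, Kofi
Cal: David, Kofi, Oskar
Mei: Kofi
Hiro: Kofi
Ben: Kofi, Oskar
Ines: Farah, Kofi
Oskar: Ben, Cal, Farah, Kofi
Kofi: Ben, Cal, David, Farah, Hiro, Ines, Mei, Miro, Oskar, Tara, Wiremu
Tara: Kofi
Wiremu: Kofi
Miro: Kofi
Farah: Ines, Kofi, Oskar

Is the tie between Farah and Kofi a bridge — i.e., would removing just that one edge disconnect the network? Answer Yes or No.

Even without that edge, Farah still reaches Kofi via Farah – Oskar – Kofi, so the network stays connected. Not a bridge.

No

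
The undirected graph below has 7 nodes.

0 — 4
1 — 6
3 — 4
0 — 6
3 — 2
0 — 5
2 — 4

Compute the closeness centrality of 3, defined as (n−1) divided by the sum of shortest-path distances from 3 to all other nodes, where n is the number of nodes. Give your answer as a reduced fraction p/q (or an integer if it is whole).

Distances from 3: 0:2, 1:4, 2:1, 4:1, 5:3, 6:3. Sum = 14.
n = 7, so closeness = 6/14 = 3/7.

3/7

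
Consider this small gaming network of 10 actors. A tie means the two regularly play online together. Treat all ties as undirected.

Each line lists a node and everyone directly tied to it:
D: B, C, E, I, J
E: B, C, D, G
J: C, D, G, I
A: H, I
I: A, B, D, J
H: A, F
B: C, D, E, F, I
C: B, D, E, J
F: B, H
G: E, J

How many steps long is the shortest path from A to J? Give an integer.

2

One shortest route is A – I – J, which uses 2 edges, and A and J are not directly tied, so nothing shorter exists. So d(A,J) = 2.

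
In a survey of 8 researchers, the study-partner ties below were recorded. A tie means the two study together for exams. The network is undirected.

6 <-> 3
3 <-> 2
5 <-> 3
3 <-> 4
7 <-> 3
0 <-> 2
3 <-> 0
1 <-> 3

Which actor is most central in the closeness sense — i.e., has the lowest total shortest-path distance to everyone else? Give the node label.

Farness (sum of distances to all others) for each node — 0:12, 1:13, 2:12, 3:7, 4:13, 5:13, 6:13, 7:13.
The smallest farness is 7, for 3, so 3 has the highest closeness.

3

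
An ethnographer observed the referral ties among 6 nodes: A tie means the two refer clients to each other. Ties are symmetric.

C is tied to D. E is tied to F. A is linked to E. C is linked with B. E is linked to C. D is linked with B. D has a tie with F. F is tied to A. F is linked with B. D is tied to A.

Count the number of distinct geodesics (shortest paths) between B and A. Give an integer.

The shortest distance is 2. The length-2 paths are: B–F–A; B–D–A.
That gives 2 distinct shortest paths.

2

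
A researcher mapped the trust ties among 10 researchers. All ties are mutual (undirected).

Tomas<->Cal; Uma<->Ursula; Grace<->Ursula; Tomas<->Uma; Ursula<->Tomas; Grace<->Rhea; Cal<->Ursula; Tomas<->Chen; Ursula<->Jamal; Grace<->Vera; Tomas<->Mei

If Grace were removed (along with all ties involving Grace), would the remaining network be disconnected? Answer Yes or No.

Yes

Removing Grace leaves {Cal, Chen, Jamal, Mei, Tomas, Uma, and Ursula} with no path to {Rhea}, so the network splits into 3 components. Grace is a cut vertex.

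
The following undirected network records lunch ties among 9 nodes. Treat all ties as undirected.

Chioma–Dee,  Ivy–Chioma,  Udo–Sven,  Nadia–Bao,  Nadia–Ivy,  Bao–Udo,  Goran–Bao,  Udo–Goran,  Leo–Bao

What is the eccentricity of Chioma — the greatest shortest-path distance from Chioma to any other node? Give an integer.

5

Distances from Chioma: Bao:3, Dee:1, Goran:4, Ivy:1, Leo:4, Nadia:2, Sven:5, Udo:4.
The largest is 5 (to Sven), so the eccentricity of Chioma is 5.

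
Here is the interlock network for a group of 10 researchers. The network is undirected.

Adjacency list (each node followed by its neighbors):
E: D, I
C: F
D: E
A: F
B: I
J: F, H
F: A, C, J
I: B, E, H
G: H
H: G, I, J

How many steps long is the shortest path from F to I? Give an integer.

One shortest route is F – J – H – I, which uses 3 edges, and at distance 2 from F we only reach {H}, which does not include I. So d(F,I) = 3.

3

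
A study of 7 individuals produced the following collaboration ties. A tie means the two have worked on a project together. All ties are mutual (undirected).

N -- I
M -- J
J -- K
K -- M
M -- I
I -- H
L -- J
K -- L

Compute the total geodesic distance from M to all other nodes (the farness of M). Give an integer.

9

Distances from M: H:2, I:1, J:1, K:1, L:2, N:2.
Sum = 2 + 1 + 1 + 1 + 2 + 2 = 9.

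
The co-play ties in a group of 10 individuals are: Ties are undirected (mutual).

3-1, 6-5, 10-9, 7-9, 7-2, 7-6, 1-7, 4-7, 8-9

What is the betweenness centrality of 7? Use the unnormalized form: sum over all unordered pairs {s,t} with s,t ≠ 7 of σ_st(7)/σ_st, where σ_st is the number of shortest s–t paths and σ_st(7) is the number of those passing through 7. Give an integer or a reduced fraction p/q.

Pairs whose geodesics pass through 7 — 2–10: 1; 2–6: 1; 2–4: 1; 2–8: 1; 2–5: 1; 2–9: 1; 2–1: 1; 2–3: 1; 10–6: 1; 10–4: 1; 10–5: 1; 10–1: 1; 10–3: 1; 6–4: 1 … (+17 more pairs).
All other pairs contribute 0.
Summing the contributions gives betweenness(7) = 31.

31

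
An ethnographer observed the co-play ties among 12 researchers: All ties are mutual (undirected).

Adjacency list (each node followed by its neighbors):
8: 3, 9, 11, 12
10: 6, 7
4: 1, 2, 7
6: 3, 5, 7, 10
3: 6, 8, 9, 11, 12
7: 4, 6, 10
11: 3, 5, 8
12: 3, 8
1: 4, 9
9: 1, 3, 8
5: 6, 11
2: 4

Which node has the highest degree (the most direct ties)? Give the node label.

Degrees — 1:2, 2:1, 3:5, 4:3, 5:2, 6:4, 7:3, 8:4, 9:3, 10:2, 11:3, 12:2.
The maximum is 5, attained only by 3.

3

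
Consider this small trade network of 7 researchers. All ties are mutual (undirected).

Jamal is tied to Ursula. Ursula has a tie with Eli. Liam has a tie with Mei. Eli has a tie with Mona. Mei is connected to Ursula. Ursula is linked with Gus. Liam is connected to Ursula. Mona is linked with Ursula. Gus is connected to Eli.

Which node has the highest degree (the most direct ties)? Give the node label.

Degrees — Eli:3, Gus:2, Jamal:1, Liam:2, Mei:2, Mona:2, Ursula:6.
The maximum is 6, attained only by Ursula.

Ursula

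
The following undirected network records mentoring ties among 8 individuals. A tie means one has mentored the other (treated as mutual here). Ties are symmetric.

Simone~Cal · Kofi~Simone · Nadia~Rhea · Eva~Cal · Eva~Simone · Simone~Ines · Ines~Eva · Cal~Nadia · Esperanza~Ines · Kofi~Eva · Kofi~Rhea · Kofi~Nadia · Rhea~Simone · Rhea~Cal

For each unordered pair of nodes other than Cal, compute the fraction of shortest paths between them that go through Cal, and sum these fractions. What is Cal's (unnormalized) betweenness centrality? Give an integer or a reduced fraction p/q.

Pairs whose geodesics pass through Cal — Esperanza–Nadia: 2/5; Ines–Nadia: 2/5; Rhea–Eva: 1/3; Eva–Nadia: 1/2; Nadia–Simone: 1/3.
All other pairs contribute 0.
Summing the contributions gives betweenness(Cal) = 59/30.

59/30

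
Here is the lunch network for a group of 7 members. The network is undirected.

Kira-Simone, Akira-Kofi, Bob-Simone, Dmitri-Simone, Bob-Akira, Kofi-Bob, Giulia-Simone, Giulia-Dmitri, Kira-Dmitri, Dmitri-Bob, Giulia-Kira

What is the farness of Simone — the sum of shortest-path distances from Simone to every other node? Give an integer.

Distances from Simone: Akira:2, Bob:1, Dmitri:1, Giulia:1, Kira:1, Kofi:2.
Sum = 2 + 1 + 1 + 1 + 1 + 2 = 8.

8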